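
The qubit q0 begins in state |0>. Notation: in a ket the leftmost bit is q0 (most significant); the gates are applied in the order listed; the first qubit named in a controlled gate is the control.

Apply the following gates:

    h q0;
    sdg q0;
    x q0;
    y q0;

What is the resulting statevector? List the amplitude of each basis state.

After the circuit, the state carries amplitude -sqrt(2)*I/2 on |0>, sqrt(2)/2 on |1>.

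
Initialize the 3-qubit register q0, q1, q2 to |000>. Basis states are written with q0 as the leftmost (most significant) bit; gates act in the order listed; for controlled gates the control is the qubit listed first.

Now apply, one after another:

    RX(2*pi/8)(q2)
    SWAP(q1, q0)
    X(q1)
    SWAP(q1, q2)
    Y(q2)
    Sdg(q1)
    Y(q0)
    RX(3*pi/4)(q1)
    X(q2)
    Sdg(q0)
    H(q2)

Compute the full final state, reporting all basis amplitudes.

The resulting statevector has amplitude 0 on |000>, 0 on |001>, 0 on |010>, 0 on |011>, 1/4 - I/4 on |100>, -1/4 + I/4 on |101>, -(1 - I)*(sqrt(2) + I)/4 on |110>, (1 - I)*(sqrt(2) + I)/4 on |111>.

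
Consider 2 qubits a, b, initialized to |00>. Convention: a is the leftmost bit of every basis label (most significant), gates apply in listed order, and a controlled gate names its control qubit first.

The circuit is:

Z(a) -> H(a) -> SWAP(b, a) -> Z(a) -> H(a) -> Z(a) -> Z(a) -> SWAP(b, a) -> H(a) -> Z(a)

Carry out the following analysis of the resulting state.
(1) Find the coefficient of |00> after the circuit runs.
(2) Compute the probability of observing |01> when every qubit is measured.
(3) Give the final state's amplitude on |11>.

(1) |00> carries amplitude sqrt(2)/2 in the final state.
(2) Outcome |01> occurs with probability 1/2.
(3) |11> carries amplitude 0 in the final state.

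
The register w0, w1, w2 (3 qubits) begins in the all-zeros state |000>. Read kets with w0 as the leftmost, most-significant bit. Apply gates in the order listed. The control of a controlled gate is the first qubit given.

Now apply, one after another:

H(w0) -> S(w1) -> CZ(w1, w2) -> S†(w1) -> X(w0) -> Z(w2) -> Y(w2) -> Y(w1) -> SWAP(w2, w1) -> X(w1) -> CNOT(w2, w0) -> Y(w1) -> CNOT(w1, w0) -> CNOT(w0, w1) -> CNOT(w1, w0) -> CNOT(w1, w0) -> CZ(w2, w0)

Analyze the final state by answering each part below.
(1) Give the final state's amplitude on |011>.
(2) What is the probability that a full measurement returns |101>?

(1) The final state's coefficient on |011> equals -sqrt(2)*I/2. Key observation: gates 15-16 undo each other exactly, leaving only the rest of the circuit to track.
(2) The probability of measuring |101> is 1/2.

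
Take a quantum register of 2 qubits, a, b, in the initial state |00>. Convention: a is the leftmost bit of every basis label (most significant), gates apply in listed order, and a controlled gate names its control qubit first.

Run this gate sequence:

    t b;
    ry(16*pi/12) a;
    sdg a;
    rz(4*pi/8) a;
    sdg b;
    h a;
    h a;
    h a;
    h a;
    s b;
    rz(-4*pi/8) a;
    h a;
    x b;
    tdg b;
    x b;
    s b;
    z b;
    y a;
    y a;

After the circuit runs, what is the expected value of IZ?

The expectation value of IZ is 1.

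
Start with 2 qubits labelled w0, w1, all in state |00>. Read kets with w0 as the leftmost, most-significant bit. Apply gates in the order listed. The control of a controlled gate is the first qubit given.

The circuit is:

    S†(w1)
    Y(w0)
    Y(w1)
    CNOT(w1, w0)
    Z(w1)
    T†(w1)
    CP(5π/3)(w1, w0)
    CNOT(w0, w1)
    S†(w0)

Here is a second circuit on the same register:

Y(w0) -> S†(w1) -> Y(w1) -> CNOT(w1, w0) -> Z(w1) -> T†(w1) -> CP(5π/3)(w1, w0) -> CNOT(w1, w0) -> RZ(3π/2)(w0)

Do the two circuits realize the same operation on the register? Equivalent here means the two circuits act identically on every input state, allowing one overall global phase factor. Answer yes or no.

No: there is an input state on which the two circuits produce genuinely different outputs (not merely differing by a phase).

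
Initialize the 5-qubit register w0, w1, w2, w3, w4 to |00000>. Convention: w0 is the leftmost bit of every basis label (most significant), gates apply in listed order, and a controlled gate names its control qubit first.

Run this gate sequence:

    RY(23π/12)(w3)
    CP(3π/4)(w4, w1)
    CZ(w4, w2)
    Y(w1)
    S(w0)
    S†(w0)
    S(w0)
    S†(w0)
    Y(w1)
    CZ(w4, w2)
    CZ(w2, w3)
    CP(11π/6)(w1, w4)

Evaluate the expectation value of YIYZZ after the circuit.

The expectation value of YIYZZ is 0. Key observation: gates 3-10 undo each other exactly, leaving only the rest of the circuit to track.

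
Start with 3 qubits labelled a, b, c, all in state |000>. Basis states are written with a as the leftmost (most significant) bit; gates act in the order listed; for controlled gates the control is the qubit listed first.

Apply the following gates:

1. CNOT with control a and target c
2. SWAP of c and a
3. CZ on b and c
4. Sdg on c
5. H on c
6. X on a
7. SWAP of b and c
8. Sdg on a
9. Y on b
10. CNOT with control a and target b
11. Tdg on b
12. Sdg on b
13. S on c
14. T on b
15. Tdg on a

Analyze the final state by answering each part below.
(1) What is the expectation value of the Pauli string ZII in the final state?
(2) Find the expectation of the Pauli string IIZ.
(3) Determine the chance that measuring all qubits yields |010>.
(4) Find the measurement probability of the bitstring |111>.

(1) The observable ZII averages to -1.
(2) In the final state, IIZ has expectation 1.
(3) Outcome |010> occurs with probability 0.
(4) A full measurement returns |111> with probability 0.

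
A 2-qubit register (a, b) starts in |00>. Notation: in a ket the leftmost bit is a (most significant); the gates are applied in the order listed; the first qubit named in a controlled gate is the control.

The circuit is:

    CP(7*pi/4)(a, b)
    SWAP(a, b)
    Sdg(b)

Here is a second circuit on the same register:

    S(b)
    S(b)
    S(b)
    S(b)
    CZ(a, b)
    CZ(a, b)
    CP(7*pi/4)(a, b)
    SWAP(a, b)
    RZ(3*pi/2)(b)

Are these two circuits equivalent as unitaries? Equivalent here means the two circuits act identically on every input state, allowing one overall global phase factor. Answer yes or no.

Yes: on every input state the two circuits agree up to one overall phase factor.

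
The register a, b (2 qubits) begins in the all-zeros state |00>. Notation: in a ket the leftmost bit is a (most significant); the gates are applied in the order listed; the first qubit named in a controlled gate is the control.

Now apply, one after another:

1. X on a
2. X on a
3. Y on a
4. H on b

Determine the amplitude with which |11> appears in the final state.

The amplitude on |11> is sqrt(2)*I/2. Key observation: steps 1-2 multiply out to the identity, so the circuit reduces to the remaining gates.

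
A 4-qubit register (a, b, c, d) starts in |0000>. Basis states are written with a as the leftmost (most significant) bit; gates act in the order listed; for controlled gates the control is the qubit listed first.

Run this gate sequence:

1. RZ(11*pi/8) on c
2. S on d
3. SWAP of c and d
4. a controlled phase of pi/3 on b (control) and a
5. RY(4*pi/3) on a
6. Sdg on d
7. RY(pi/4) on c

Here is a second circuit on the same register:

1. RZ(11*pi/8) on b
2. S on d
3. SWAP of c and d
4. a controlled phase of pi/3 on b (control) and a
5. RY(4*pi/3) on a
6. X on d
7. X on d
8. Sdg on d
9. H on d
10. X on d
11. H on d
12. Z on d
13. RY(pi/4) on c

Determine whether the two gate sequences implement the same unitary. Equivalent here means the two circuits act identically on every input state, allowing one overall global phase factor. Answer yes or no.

No, they are not equivalent — no single phase factor reconciles the two unitaries.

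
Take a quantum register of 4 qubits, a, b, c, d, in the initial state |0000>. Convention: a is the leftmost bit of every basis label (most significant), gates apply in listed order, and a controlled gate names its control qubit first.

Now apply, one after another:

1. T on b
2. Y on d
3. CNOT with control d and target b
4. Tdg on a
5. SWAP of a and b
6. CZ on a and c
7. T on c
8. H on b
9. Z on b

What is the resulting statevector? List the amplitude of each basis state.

After the circuit, the state carries amplitude sqrt(2)*I/2 on |1001>, -sqrt(2)*I/2 on |1101>, and 0 on every other basis state.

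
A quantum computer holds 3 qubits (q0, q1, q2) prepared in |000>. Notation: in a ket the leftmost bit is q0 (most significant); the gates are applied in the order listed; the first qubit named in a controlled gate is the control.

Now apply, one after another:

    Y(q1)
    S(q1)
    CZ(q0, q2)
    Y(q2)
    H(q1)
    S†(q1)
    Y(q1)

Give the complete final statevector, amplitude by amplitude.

After the circuit, the state carries amplitude -sqrt(2)*I/2 on |001>, sqrt(2)/2 on |011>, and 0 on every other basis state.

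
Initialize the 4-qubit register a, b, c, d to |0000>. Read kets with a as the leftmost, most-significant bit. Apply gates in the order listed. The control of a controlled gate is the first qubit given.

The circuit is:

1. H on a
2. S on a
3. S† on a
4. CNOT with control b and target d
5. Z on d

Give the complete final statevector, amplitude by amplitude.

The resulting statevector has amplitude sqrt(2)/2 on |0000>, sqrt(2)/2 on |1000>, and 0 on every other basis state. Key observation: the block from step 2 through step 3 cancels to the identity and can be dropped.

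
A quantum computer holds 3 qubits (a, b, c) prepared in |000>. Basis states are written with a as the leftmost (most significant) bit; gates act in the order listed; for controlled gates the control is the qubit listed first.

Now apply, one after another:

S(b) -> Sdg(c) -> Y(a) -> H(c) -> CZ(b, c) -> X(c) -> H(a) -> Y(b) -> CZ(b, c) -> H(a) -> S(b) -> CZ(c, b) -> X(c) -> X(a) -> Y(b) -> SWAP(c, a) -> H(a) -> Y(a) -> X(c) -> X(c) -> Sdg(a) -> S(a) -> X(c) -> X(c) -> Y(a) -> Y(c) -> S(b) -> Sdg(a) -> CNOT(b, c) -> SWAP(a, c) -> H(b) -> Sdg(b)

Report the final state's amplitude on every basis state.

The final amplitudes are -sqrt(2)*I/2 on |100>, -sqrt(2)/2 on |110>, and 0 on every other basis state. Key observation: gates 19-24 undo each other exactly, leaving only the rest of the circuit to track.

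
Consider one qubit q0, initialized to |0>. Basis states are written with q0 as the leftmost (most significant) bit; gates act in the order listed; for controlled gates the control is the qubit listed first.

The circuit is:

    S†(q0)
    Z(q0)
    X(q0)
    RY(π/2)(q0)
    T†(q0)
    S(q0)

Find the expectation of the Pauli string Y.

In the final state, Y has expectation -sqrt(2)/2.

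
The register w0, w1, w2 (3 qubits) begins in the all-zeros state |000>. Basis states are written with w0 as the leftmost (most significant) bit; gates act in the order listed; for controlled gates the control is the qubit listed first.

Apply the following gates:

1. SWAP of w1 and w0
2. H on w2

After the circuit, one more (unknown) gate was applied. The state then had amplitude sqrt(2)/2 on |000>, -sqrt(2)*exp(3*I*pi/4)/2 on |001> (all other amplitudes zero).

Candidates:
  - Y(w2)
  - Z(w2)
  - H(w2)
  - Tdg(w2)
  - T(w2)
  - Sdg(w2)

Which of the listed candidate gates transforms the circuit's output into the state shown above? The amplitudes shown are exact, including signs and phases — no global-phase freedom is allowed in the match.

It was Tdg(w2) that produced the state shown.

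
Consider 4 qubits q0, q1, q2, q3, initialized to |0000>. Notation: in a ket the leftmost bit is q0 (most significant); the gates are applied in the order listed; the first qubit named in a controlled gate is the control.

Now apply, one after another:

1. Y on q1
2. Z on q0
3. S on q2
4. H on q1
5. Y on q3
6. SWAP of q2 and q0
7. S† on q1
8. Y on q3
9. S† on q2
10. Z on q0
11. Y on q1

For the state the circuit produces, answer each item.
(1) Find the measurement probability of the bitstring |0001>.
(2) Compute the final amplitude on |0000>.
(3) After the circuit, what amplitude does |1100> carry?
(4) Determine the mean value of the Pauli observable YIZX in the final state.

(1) A full measurement returns |0001> with probability 0.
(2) The final state's coefficient on |0000> equals sqrt(2)*I/2.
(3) The final state's coefficient on |1100> equals 0.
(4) The observable YIZX averages to 0.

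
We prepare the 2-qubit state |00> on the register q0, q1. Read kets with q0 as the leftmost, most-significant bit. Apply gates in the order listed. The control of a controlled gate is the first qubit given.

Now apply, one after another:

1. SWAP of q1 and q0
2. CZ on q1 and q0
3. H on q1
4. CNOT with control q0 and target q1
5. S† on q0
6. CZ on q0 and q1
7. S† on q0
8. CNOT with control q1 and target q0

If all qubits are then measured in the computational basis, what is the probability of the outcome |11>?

Outcome |11> occurs with probability 1/2.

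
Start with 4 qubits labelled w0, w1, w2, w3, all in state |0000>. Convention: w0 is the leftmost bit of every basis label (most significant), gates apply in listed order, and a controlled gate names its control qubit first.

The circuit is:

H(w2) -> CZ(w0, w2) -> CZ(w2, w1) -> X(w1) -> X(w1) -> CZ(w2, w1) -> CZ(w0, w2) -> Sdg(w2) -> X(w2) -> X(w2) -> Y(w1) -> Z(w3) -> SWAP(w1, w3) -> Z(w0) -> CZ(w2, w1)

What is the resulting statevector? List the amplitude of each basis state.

After the circuit, the state carries amplitude sqrt(2)*I/2 on |0001>, sqrt(2)/2 on |0011>, and 0 on every other basis state. Key observation: the block from step 2 through step 7 cancels to the identity and can be dropped.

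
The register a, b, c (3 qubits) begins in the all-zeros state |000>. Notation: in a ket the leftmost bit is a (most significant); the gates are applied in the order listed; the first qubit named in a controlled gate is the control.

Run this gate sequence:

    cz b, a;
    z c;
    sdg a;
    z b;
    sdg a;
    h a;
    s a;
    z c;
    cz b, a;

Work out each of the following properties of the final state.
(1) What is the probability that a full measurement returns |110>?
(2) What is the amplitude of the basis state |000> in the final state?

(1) Outcome |110> occurs with probability 0.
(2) The final state's coefficient on |000> equals sqrt(2)/2.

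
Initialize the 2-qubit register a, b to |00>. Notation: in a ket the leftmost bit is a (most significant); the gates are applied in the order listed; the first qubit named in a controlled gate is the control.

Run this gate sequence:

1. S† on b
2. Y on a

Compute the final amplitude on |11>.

The amplitude on |11> is 0.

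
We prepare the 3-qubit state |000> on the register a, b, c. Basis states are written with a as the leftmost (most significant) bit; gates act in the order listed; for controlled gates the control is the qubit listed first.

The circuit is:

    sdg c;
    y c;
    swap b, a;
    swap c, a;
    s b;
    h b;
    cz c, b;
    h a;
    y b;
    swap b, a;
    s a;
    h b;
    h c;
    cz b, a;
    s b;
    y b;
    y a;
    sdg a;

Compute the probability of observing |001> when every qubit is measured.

The probability of measuring |001> is 1/4.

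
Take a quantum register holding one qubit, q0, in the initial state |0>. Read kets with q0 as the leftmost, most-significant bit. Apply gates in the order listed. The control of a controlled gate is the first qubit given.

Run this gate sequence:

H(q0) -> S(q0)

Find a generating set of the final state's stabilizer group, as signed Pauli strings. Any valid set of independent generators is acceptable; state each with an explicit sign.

One valid set of independent stabilizer generators is +Y (any independent generating set of the same group is equally correct).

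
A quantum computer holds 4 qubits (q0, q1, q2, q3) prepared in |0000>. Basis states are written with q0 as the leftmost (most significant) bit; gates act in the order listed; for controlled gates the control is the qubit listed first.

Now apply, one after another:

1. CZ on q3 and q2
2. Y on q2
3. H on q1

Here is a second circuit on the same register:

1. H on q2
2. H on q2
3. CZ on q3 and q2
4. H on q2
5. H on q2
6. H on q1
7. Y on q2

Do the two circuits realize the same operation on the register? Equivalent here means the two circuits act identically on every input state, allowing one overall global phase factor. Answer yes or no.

Yes: on every input state the two circuits agree up to one overall phase factor.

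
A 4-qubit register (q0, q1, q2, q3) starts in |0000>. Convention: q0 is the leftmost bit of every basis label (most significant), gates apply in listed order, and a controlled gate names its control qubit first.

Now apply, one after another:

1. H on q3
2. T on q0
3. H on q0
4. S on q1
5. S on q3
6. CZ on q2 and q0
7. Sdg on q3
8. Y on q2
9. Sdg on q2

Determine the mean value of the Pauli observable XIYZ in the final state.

The expectation value of XIYZ is 0.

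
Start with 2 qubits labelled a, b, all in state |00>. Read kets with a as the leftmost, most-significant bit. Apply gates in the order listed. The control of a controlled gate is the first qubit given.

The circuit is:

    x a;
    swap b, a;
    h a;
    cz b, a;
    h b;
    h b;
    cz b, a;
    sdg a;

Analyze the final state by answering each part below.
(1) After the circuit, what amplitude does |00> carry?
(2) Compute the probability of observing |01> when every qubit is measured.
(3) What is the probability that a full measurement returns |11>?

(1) |00> carries amplitude 0 in the final state.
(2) Outcome |01> occurs with probability 1/2.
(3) A full measurement returns |11> with probability 1/2.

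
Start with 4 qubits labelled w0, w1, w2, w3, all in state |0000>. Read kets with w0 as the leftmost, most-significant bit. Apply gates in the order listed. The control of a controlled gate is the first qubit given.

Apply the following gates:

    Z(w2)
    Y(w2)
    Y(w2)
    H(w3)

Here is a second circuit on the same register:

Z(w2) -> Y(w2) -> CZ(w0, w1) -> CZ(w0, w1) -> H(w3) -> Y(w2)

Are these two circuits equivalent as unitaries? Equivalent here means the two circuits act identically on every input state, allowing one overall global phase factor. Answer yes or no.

Yes — the two circuits implement the same unitary up to a global phase.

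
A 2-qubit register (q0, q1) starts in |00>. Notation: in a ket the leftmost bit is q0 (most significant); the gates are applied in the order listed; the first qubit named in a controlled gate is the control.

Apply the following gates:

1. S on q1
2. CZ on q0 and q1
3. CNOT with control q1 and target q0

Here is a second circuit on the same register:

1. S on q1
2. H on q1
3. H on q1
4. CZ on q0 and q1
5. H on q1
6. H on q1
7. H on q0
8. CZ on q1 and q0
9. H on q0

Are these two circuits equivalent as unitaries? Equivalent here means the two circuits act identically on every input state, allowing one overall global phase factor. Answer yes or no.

Yes: on every input state the two circuits agree up to one overall phase factor.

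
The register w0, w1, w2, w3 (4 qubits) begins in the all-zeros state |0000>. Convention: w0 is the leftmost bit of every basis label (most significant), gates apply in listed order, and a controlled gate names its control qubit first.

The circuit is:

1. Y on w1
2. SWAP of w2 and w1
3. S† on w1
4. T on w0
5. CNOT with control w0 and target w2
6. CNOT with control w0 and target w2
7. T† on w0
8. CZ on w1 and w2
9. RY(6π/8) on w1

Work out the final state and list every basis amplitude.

After the circuit, the state carries amplitude I*sqrt(2 - sqrt(2))/2 on |0010>, I*sqrt(sqrt(2) + 2)/2 on |0110>, and 0 on every other basis state.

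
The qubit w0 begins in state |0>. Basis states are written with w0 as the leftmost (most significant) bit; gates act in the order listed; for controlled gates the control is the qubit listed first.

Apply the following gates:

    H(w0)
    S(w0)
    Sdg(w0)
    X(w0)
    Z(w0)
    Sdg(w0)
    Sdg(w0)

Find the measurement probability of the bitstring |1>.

Outcome |1> occurs with probability 1/2. Key observation: steps 2-3 multiply out to the identity, so the circuit reduces to the remaining gates.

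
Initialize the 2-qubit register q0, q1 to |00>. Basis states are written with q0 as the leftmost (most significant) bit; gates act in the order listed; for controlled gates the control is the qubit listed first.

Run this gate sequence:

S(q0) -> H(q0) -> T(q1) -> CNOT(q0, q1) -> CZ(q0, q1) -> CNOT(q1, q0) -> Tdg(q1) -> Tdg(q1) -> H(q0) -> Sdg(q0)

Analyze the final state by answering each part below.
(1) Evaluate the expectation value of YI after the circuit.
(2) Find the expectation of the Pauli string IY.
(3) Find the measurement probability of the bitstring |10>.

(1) In the final state, YI has expectation -1.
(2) In the final state, IY has expectation 1.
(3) Outcome |10> occurs with probability 1/4.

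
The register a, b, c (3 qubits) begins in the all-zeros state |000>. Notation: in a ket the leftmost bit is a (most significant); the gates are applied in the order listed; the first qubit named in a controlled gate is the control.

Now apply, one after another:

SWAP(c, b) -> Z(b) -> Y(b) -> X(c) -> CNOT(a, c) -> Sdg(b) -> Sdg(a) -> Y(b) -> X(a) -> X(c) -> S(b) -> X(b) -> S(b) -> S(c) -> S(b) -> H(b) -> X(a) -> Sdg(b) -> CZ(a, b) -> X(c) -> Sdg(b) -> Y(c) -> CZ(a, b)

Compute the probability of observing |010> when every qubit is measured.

The probability of measuring |010> is 1/2.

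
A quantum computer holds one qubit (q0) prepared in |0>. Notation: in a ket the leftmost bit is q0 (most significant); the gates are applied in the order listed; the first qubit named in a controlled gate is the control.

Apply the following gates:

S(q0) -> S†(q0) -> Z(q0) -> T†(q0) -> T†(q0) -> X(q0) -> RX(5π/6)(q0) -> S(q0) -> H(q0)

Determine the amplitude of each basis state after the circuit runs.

The resulting statevector has amplitude -I/2 on |0>, -sqrt(3)*I/2 on |1>.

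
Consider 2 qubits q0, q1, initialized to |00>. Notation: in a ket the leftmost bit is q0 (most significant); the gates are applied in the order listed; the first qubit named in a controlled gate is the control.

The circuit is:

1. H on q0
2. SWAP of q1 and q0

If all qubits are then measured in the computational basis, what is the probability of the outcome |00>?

The probability of measuring |00> is 1/2.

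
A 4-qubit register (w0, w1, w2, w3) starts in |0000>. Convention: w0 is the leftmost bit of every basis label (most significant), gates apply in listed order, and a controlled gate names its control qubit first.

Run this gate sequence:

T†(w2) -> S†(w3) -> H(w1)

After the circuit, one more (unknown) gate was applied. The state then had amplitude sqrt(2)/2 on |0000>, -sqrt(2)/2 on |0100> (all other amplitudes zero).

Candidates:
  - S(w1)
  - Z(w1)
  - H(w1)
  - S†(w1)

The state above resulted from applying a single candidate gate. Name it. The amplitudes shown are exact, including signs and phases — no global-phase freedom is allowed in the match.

The applied gate was Z(w1).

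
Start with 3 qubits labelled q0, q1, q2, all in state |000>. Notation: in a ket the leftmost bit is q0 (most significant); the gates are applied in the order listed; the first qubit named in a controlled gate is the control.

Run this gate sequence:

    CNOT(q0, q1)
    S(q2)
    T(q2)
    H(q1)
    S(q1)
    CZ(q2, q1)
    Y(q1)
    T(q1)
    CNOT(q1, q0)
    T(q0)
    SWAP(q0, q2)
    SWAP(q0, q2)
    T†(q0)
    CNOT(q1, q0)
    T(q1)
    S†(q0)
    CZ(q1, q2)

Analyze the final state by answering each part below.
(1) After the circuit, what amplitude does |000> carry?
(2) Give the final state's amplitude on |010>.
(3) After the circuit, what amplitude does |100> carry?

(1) The final state's coefficient on |000> equals sqrt(2)/2. Key observation: the block from step 9 through step 14 cancels to the identity and can be dropped.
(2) The final state's coefficient on |010> equals -sqrt(2)/2.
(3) The final state's coefficient on |100> equals 0.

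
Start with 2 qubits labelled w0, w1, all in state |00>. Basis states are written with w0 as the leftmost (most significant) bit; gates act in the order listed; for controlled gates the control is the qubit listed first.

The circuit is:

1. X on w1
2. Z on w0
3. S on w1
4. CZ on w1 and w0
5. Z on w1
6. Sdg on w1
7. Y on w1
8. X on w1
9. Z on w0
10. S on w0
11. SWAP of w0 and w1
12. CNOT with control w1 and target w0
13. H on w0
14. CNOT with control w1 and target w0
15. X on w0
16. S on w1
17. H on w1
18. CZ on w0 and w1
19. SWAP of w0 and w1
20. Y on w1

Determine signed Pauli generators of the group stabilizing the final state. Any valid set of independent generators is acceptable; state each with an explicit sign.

One valid set of independent stabilizer generators is -XZ, +ZX (any independent generating set of the same group is equally correct).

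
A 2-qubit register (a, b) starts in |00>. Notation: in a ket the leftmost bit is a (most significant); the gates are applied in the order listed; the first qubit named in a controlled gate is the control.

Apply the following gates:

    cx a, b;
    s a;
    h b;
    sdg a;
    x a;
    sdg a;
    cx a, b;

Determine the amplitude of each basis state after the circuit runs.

The resulting statevector has amplitude 0 on |00>, 0 on |01>, -sqrt(2)*I/2 on |10>, -sqrt(2)*I/2 on |11>.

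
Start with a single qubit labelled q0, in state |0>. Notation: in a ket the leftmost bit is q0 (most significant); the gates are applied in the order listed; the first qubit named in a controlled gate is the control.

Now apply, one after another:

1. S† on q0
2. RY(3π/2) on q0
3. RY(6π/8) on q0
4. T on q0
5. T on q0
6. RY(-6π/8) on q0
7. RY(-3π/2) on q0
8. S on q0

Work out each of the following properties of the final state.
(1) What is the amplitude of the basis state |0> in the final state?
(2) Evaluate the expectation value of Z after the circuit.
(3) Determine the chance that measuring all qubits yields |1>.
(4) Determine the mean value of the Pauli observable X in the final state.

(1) The amplitude on |0> is (1 - I)*(sqrt(2) + 2*I)/4.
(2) The expectation value of Z is 1/2.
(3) A full measurement returns |1> with probability 1/4.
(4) In the final state, X has expectation -sqrt(2)/2.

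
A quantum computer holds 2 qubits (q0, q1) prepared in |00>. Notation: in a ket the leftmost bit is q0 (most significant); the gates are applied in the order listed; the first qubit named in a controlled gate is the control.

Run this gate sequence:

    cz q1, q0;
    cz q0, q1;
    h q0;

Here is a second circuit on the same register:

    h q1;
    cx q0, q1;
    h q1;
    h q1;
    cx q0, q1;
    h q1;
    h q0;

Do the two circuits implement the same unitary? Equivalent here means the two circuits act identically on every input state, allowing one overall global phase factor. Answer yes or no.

Yes — the two circuits implement the same unitary up to a global phase.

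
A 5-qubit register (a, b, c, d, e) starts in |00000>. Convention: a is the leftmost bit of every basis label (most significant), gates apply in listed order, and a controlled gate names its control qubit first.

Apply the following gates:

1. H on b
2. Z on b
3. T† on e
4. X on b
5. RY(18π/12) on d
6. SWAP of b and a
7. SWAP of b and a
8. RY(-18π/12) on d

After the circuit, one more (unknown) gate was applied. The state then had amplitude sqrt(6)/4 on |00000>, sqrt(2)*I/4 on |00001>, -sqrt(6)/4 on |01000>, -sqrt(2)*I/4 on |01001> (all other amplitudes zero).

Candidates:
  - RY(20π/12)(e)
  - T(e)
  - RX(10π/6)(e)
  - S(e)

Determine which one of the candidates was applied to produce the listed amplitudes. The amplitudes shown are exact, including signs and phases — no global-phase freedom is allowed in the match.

It was RX(10π/6)(e) that produced the state shown. Key observation: steps 5-8 multiply out to the identity, so the circuit reduces to the remaining gates.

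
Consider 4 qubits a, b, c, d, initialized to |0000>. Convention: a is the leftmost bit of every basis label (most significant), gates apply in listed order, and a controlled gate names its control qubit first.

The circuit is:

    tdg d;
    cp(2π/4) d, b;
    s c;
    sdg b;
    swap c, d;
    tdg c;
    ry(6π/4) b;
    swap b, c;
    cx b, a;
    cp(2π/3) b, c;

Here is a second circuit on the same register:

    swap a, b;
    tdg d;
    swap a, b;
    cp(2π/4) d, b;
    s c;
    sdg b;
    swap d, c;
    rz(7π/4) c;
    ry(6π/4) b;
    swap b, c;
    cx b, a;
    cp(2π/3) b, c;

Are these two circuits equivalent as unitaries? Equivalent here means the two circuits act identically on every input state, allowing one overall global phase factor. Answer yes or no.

Yes: on every input state the two circuits agree up to one overall phase factor.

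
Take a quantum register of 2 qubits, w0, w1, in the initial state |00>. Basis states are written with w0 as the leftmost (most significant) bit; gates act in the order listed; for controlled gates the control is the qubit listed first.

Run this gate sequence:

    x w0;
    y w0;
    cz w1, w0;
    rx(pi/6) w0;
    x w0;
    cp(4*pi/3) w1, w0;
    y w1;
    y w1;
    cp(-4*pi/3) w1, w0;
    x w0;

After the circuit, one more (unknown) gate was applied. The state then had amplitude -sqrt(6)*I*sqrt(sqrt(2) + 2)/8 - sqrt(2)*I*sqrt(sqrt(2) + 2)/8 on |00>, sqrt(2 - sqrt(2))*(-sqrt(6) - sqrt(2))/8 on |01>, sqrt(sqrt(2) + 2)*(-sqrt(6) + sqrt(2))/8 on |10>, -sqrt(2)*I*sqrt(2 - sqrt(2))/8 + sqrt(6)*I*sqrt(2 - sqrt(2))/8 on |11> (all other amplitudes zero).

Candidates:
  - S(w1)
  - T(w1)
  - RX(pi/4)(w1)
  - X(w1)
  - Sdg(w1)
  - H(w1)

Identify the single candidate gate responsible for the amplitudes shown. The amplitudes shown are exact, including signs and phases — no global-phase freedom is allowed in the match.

The applied gate was RX(pi/4)(w1).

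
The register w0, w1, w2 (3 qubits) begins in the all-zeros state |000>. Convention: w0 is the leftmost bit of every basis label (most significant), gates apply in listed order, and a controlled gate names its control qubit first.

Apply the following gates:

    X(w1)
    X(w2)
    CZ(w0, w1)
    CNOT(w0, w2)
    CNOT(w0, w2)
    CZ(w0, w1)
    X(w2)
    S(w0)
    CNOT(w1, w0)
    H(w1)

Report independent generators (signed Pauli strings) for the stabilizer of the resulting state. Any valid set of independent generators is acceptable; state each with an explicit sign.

One valid set of independent stabilizer generators is -IXI, -ZII, +IIZ (any independent generating set of the same group is equally correct). Key observation: steps 2-7 multiply out to the identity, so the circuit reduces to the remaining gates.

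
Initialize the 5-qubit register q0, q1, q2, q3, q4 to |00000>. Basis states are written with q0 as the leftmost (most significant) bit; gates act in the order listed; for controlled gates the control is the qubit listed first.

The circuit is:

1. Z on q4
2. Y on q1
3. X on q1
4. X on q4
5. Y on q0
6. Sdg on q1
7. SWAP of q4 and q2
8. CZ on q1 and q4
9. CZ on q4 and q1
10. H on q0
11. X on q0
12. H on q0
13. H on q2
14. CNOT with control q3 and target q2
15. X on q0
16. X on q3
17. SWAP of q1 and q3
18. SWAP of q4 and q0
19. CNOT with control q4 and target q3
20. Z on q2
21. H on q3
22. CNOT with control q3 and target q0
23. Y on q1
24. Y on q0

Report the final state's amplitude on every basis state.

The resulting statevector has amplitude -1/2 on |00010>, -1/2 on |00110>, 1/2 on |10000>, 1/2 on |10100>, and 0 on every other basis state.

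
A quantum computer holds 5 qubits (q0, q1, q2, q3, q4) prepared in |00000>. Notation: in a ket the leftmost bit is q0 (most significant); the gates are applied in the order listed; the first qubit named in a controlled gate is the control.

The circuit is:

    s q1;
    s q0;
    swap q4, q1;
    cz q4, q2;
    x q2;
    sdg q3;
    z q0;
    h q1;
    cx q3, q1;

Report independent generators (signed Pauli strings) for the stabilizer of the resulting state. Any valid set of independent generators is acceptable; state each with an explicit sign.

The stabilizer group can be generated by +IXIII, +ZIIII, -IIZII, +IIIZI, +IIIIZ, among other valid generating sets.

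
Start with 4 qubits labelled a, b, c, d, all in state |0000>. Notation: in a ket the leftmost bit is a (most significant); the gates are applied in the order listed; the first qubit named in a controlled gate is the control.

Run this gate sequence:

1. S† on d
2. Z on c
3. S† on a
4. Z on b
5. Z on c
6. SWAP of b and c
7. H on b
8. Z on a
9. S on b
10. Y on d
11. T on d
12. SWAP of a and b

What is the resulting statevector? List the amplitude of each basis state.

After the circuit, the state carries amplitude sqrt(2)*exp(3*I*pi/4)/2 on |0001>, -sqrt(2)*exp(I*pi/4)/2 on |1001>, and 0 on every other basis state.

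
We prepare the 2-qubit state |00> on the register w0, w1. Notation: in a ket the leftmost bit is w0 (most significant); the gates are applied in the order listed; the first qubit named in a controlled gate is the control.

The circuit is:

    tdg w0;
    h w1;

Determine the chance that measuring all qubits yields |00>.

The probability of measuring |00> is 1/2.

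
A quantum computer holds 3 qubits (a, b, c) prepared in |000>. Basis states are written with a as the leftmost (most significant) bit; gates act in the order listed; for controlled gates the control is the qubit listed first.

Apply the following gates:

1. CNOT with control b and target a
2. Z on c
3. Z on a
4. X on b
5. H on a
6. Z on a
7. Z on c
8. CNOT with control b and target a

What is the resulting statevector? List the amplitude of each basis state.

The final amplitudes are -sqrt(2)/2 on |010>, sqrt(2)/2 on |110>, and 0 on every other basis state.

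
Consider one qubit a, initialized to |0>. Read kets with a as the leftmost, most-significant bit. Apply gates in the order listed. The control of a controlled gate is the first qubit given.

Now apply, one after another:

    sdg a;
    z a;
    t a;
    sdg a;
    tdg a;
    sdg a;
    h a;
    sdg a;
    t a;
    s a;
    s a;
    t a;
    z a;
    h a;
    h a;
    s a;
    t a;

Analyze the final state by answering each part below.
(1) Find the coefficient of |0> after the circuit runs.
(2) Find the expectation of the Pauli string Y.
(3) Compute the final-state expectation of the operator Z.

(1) The final state's coefficient on |0> equals sqrt(2)/2.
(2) The observable Y averages to sqrt(2)/2.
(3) The observable Z averages to 0.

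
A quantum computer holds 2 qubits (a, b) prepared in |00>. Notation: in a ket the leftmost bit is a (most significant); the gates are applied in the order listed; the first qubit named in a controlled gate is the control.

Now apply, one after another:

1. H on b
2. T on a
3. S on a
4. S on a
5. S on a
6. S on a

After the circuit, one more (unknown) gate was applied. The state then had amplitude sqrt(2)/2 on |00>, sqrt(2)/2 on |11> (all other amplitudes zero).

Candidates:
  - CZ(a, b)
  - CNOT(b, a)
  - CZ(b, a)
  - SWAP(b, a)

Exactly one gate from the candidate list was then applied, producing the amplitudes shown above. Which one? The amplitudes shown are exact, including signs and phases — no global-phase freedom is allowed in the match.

The applied gate was CNOT(b, a). Key observation: steps 3-6 multiply out to the identity, so the circuit reduces to the remaining gates.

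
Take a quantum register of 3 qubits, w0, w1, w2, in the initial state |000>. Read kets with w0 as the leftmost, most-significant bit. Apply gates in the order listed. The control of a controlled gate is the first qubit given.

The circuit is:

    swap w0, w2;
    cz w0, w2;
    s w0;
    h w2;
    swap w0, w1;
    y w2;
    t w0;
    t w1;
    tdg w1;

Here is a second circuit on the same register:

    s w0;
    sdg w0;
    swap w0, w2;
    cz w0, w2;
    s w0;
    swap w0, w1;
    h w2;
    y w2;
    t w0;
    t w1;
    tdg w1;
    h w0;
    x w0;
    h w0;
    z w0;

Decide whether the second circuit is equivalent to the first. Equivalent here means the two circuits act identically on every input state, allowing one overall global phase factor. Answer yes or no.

Yes — the two circuits implement the same unitary up to a global phase.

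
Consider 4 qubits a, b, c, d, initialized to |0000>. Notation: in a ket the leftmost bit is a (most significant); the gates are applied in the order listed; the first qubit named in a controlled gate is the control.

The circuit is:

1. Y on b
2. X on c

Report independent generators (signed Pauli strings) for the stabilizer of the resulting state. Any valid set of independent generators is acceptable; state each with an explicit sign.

The stabilizer group can be generated by +ZIII, -IZII, -IIZI, +IIIZ, among other valid generating sets.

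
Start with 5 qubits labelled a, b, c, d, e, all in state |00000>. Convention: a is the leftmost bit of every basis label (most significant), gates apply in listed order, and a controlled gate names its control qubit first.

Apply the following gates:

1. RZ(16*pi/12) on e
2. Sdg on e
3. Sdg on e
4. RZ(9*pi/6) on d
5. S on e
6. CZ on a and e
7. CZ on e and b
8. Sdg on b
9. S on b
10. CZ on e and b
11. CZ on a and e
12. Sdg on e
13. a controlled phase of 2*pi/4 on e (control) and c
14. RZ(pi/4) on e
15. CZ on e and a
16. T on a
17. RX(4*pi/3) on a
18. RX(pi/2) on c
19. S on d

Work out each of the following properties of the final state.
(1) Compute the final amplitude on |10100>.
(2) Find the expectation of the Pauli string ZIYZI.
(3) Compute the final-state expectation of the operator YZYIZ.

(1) The amplitude on |10100> is -sqrt(6)*exp(11*I*pi/24)/4. Key observation: gates 5-12 undo each other exactly, leaving only the rest of the circuit to track.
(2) The observable ZIYZI averages to 1/2.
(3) The expectation value of YZYIZ is -sqrt(3)/2.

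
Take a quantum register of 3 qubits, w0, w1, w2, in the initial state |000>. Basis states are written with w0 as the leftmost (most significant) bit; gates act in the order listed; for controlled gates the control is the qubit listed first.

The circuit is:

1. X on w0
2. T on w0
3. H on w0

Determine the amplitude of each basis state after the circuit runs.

After the circuit, the state carries amplitude sqrt(2)*exp(I*pi/4)/2 on |000>, -sqrt(2)*exp(I*pi/4)/2 on |100>, and 0 on every other basis state.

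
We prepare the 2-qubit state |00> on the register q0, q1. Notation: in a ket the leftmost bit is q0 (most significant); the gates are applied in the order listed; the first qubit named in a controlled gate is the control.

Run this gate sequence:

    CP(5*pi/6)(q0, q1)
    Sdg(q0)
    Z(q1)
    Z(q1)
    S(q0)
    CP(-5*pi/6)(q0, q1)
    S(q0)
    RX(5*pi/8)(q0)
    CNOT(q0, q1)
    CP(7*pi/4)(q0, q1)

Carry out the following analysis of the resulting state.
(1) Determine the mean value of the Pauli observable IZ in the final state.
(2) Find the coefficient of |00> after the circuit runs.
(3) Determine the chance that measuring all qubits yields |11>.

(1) The expectation value of IZ is -sqrt(2 - sqrt(2))/2. Key observation: gates 1-6 undo each other exactly, leaving only the rest of the circuit to track.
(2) The final state's coefficient on |00> equals cos(5*pi/16).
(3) Outcome |11> occurs with probability sin(5*pi/16)**2.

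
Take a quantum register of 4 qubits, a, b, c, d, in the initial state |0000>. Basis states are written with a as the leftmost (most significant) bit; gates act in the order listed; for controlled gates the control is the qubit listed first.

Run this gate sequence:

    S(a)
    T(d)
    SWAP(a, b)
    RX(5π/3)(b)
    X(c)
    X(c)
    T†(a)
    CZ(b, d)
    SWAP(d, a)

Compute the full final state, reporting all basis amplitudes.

The resulting statevector has amplitude -sqrt(3)/2 on |0000>, -I/2 on |0100>, and 0 on every other basis state. Key observation: gates 5-6 undo each other exactly, leaving only the rest of the circuit to track.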